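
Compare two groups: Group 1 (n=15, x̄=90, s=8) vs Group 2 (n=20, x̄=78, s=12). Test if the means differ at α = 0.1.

Pooled sp = 10.49. t = 3.349, df = 33. Critical t = ±1.692. Reject H₀.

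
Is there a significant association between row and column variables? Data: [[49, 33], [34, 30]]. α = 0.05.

χ² = 0.644. df = 1, critical = 3.841. Fail to reject H₀. No evidence of dependence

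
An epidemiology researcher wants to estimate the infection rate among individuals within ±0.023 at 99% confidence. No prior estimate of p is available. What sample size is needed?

Conservative approach: use p = 0.5 (maximizes p(1-p) = 0.25). n = z²(0.25)/E² = 2.576²×0.25/0.023² = 3136.0 → n = 3136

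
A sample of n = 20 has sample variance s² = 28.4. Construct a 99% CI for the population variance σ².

df = 19. χ²_{0.005} = 38.582, χ²_{0.995} = 6.844. CI for σ² = ((n-1)s²/χ²_{α/2}, (n-1)s²/χ²_{1-α/2}) = (19·28.4/38.582, 19·28.4/6.844) = (13.99, 78.84)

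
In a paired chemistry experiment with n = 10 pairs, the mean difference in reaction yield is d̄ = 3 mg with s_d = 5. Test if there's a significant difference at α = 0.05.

t = d̄/(s_d/√n) = 3/(5/√10) = 1.897. df = 9, critical t = ±2.262. Fail to reject H₀.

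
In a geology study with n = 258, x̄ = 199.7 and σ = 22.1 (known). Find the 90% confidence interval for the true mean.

CI = x̄ ± z*(σ/√n) = 199.7 ± 1.645(22.1/√258) = 199.7 ± 2.26 = (197.44, 201.96)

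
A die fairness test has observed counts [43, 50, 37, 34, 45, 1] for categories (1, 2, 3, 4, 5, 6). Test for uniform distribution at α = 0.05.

Expected = 35 each. χ² = Σ(O-E)²/E = 44.286. df = 5, critical value = 11.07. Reject H₀.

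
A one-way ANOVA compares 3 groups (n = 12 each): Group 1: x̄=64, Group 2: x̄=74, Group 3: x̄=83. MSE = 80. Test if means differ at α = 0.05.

Grand mean = 73.67. SS_between = 2168.0, MS_between = 1084.0. F = 13.55, F_crit ≈ 3.285. Reject H₀.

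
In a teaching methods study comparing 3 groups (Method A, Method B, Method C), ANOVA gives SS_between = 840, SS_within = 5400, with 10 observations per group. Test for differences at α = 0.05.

df_between = 2, df_within = 27. F = MS_between/MS_within = 420.0/200.0 = 2.1. F_crit ≈ 3.354. Fail to reject H₀.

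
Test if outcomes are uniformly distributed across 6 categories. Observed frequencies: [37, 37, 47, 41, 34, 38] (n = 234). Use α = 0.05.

Expected = 39 each. χ² = Σ(O-E)²/E = 2.615. df = 5, critical value = 11.07. Fail to reject H₀.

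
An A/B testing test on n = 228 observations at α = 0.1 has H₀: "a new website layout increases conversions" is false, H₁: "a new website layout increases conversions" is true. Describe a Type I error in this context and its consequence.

Type I error: rejecting H₀ when it is true — concluding that a new website layout increases conversions when in fact it is not. Consequence: rolling out a layout that doesn't actually help — wasted engineering effort.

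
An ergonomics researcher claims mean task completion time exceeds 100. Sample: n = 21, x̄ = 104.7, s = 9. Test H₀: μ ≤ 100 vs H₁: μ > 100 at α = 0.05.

t = (104.7 - 100)/(9/√21) = 2.393, df = 20. Critical t = 1.725. Reject H₀.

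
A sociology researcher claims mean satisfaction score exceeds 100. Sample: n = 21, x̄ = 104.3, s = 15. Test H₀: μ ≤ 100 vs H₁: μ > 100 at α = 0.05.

t = (104.3 - 100)/(15/√21) = 1.314, df = 20. Critical t = 1.725. Fail to reject H₀.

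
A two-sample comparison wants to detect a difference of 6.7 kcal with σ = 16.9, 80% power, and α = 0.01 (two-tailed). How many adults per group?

n per group = 2(z_α/2 + z_β)²σ²/d² = 2×(2.576 + 0.84)²×16.9²/6.7² = 148.5 → n = 149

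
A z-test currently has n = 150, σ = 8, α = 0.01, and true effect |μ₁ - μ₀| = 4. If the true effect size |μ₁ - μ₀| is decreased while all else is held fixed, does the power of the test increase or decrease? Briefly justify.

Power decreases: a smaller true effect decreases the non-centrality λ = |μ₁ - μ₀|/(σ/√n).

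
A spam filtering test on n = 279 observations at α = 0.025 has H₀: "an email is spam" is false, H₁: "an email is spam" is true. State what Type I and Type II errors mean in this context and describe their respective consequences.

Type I (false positive): concluding that an email is spam when it is not — a legitimate email is sent to the spam folder and the user misses it. Type II (false negative): failing to conclude that an email is spam when it is — a spam email lands in the inbox. Which is costlier depends on domain priorities and is a judgement call rather than a statistical fact.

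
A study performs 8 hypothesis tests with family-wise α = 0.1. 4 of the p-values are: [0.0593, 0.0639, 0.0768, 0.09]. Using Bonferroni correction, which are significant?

Bonferroni α = 0.1/8 = 0.0125. None of the given p-values are significant.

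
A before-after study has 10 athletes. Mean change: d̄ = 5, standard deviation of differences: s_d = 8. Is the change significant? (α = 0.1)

t = d̄/(s_d/√n) = 5/(8/√10) = 1.976. df = 9, critical t = ±1.833. Reject H₀.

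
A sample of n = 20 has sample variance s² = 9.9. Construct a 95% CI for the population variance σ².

df = 19. χ²_{0.025} = 32.852, χ²_{0.975} = 8.907. CI for σ² = ((n-1)s²/χ²_{α/2}, (n-1)s²/χ²_{1-α/2}) = (19·9.9/32.852, 19·9.9/8.907) = (5.73, 21.12)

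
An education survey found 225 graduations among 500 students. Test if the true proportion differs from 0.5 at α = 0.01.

p̂ = 0.45, p₀ = 0.5. z = (p̂ - p₀)/√(p₀(1-p₀)/n) = -2.236. Critical: ±2.576. Fail to reject H₀.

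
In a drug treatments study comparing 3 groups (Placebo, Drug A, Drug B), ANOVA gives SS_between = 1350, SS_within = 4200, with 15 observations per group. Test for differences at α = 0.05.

df_between = 2, df_within = 42. F = MS_between/MS_within = 675.0/100.0 = 6.75. F_crit ≈ 3.22. Reject H₀. At least one mean differs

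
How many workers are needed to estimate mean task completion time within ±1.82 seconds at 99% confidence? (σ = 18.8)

n = (z*σ/E)² = (2.576×18.8/1.82)² = 708.1 → n = 709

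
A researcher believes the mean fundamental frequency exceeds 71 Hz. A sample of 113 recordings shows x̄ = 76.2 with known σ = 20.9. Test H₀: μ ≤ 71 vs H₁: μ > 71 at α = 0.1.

z = 2.645. Critical value: 1.28. Reject H₀.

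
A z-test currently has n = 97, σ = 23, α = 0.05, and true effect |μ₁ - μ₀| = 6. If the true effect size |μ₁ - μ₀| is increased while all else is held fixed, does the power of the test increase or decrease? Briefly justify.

Power increases: a larger true effect increases the non-centrality λ = |μ₁ - μ₀|/(σ/√n).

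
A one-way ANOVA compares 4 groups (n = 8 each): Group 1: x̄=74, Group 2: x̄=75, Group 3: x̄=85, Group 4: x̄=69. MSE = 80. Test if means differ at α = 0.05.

Grand mean = 75.75. SS_between = 1078.0, MS_between = 359.33. F = 4.492, F_crit ≈ 2.947. Reject H₀.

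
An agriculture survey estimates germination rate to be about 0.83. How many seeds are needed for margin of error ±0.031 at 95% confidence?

n = z²p(1-p)/E² = 1.96²×0.83×0.17/0.031² = 564.05 → n = 565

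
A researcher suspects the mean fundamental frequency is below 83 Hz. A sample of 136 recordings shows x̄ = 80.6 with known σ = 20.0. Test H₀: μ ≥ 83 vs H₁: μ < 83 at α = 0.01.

z = -1.399. Critical value: -2.33. Fail to reject H₀.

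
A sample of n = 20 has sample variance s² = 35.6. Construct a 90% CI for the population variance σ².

df = 19. χ²_{0.05} = 30.144, χ²_{0.95} = 10.117. CI for σ² = ((n-1)s²/χ²_{α/2}, (n-1)s²/χ²_{1-α/2}) = (19·35.6/30.144, 19·35.6/10.117) = (22.44, 66.86)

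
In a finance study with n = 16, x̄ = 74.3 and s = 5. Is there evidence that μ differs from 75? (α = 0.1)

t = (x̄ - μ₀)/(s/√n) = (74.3 - 75)/(5/√16) = -0.56. df = 15, critical t = ±1.753. Fail to reject H₀.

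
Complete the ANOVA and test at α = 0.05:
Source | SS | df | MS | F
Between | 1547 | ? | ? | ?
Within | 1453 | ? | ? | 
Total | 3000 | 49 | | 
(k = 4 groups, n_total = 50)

df_between = 3, df_within = 46. MS_between = 515.67, MS_within = 31.59. F = 16.325, F_crit ≈ 2.807. Reject H₀.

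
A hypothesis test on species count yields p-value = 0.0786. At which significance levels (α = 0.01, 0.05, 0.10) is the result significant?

p = 0.0786. Significant at: α = 0.1.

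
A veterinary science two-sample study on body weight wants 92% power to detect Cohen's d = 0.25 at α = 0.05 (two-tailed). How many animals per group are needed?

z_{α/2} = 1.96, z_β = Φ⁻¹(0.92) = 1.405. For small effect (d = 0.25): n per group = 2(z_{α/2} + z_β)²/d² = 2(1.96 + 1.405)²/0.25² = 362.3 → 363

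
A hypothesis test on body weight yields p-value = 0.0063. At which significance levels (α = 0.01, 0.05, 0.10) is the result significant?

p = 0.0063. Significant at: α = 0.01, 0.05, 0.1.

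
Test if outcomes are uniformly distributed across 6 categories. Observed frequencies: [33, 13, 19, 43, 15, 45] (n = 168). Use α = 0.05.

Expected = 28 each. χ² = Σ(O-E)²/E = 36.214. df = 5, critical value = 11.07. Reject H₀.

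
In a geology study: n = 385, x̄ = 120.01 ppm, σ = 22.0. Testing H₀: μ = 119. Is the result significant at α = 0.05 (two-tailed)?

z = (120.01 - 119)/(22.0/√385) = 0.901. Since |z| ≤ 1.96, not significant at α = 0.05.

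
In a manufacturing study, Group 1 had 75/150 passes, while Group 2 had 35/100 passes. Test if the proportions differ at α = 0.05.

p̂₁ = 0.5, p̂₂ = 0.35, pooled p̂ = 0.44. z = 2.341. Critical: ±1.96. Reject H₀.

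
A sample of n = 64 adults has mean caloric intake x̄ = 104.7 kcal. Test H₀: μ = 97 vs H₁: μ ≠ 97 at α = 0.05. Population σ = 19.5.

z = (x̄ - μ₀)/(σ/√n) = (104.7 - 97)/(19.5/√64) = 3.159. Critical value: ±1.96. Since |3.159| > 1.96, Reject H₀.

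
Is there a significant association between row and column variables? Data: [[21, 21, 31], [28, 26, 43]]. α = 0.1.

χ² = 0.091. df = 2, critical = 4.605. Fail to reject H₀. No evidence of dependence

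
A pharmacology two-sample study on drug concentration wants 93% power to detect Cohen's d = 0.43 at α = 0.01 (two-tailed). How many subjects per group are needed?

z_{α/2} = 2.576, z_β = Φ⁻¹(0.93) = 1.476. For small effect (d = 0.43): n per group = 2(z_{α/2} + z_β)²/d² = 2(2.576 + 1.476)²/0.43² = 177.6 → 178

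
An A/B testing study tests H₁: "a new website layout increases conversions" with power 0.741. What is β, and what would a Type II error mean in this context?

β = 1 - power = 1 - 0.741 = 0.259. A Type II error is failing to reject H₀ when H₀ is false (false negative) — here, failing to conclude that a new website layout increases conversions when in fact it is true. Consequence: discarding a layout that would have improved conversions — lost revenue.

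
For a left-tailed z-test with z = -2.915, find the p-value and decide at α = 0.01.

p = P(Z < -2.915) = Φ(-2.915) ≈ 0.0018. Since p < 0.01, reject H₀ (significant) at α = 0.01.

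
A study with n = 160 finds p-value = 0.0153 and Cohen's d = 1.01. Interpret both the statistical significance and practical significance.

Statistically significant (p = 0.0153 < 0.05). Cohen's d = 1.01 indicates a large effect size. Both statistical and practical significance should be considered.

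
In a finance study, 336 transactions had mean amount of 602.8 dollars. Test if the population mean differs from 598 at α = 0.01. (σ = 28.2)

z = (x̄ - μ₀)/(σ/√n) = (602.8 - 598)/(28.2/√336) = 3.12. Critical value: ±2.576. Since |3.12| > 2.576, Reject H₀.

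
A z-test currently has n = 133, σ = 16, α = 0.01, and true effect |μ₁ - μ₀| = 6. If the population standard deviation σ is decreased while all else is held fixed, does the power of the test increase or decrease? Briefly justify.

Power increases: a smaller σ shrinks the standard error σ/√n, moving the sampling distribution under H₁ further from the critical value.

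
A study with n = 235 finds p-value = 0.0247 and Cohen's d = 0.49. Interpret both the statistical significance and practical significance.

Statistically significant (p = 0.0247 < 0.05). Cohen's d = 0.49 indicates a small effect size. Both statistical and practical significance should be considered.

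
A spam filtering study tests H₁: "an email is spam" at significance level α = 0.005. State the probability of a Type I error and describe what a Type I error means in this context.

P(Type I error) = α = 0.005. A Type I error is rejecting H₀ when H₀ is actually true (false positive) — here, concluding that an email is spam when in fact this is not the case. Consequence: a legitimate email is sent to the spam folder and the user misses it.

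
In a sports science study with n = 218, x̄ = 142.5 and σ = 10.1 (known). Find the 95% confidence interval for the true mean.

CI = x̄ ± z*(σ/√n) = 142.5 ± 1.96(10.1/√218) = 142.5 ± 1.34 = (141.16, 143.84)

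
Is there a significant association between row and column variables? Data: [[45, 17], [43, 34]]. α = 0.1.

χ² = 4.142. df = 1, critical = 2.706. Reject H₀. Variables are dependent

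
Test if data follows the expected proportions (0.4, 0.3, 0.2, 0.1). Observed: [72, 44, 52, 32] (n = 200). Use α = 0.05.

Expected: [80.0, 60.0, 40.0, 20.0]. χ² = 15.867. df = 3, critical = 7.815. Reject H₀.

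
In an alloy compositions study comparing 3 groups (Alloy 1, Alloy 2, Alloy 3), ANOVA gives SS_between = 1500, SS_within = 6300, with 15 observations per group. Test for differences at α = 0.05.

df_between = 2, df_within = 42. F = MS_between/MS_within = 750.0/150.0 = 5.0. F_crit ≈ 3.22. Reject H₀. At least one mean differs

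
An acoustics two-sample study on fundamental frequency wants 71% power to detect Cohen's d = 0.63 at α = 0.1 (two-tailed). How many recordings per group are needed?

z_{α/2} = 1.645, z_β = Φ⁻¹(0.71) = 0.553. For medium effect (d = 0.63): n per group = 2(z_{α/2} + z_β)²/d² = 2(1.645 + 0.553)²/0.63² = 24.3 → 25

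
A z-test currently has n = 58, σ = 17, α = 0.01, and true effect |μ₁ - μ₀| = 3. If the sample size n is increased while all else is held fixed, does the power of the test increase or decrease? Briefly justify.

Power increases: a larger n shrinks the standard error σ/√n, moving the sampling distribution under H₁ further from the critical value.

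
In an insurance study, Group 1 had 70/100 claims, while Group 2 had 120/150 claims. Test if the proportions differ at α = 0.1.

p̂₁ = 0.7, p̂₂ = 0.8, pooled p̂ = 0.76. z = -1.814. Critical: ±1.645. Reject H₀.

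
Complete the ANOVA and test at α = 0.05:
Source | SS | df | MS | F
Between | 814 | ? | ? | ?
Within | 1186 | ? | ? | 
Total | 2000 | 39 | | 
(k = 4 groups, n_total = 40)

df_between = 3, df_within = 36. MS_between = 271.33, MS_within = 32.94. F = 8.236, F_crit ≈ 2.866. Reject H₀.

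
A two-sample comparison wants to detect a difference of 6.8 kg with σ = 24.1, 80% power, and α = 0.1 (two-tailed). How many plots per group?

n per group = 2(z_α/2 + z_β)²σ²/d² = 2×(1.645 + 0.84)²×24.1²/6.8² = 155.1 → n = 156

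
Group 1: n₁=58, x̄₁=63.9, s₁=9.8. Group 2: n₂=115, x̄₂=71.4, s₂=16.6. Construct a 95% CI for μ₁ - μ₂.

Difference = -7.5. SE = √(9.8²/58 + 16.6²/115) = 2.013. CI = (-11.45, -3.55)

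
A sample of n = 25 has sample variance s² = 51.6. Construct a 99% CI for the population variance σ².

df = 24. χ²_{0.005} = 45.559, χ²_{0.995} = 9.886. CI for σ² = ((n-1)s²/χ²_{α/2}, (n-1)s²/χ²_{1-α/2}) = (24·51.6/45.559, 24·51.6/9.886) = (27.18, 125.27)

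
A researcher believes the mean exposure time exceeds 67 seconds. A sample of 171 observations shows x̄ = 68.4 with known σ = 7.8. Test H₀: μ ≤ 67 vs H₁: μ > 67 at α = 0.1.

z = 2.347. Critical value: 1.28. Reject H₀.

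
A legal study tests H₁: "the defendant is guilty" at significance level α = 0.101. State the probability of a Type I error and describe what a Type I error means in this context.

P(Type I error) = α = 0.101. A Type I error is rejecting H₀ when H₀ is actually true (false positive) — here, concluding that the defendant is guilty when in fact this is not the case. Consequence: convicting an innocent person.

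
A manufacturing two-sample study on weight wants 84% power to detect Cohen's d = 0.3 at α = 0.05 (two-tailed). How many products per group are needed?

z_{α/2} = 1.96, z_β = Φ⁻¹(0.84) = 0.994. For small effect (d = 0.3): n per group = 2(z_{α/2} + z_β)²/d² = 2(1.96 + 0.994)²/0.3² = 193.9 → 194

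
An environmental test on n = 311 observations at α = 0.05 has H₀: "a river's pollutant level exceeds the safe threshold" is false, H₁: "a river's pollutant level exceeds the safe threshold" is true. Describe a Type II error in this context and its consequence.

Type II error: failing to reject H₀ when it is false — concluding that a river's pollutant level exceeds the safe threshold is not supported when in fact it is. Consequence: allowing unsafe pollution to continue.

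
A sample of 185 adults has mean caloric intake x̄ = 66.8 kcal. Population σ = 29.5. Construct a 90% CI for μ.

CI = x̄ ± z*(σ/√n) = 66.8 ± 1.645(29.5/√185) = 66.8 ± 3.57 = (63.23, 70.37)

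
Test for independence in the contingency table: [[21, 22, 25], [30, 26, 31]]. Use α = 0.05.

χ² = 0.239. df = 2, critical = 5.991. Fail to reject H₀. No evidence of dependence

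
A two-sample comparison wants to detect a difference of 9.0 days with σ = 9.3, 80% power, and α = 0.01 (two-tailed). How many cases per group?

n per group = 2(z_α/2 + z_β)²σ²/d² = 2×(2.576 + 0.84)²×9.3²/9.0² = 24.9 → n = 25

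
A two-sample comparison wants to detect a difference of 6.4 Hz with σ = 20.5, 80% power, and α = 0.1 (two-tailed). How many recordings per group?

n per group = 2(z_α/2 + z_β)²σ²/d² = 2×(1.645 + 0.84)²×20.5²/6.4² = 126.7 → n = 127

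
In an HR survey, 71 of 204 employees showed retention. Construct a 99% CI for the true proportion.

p̂ = 0.348. CI = p̂ ± z*√(p̂(1-p̂)/n) = (0.262, 0.434)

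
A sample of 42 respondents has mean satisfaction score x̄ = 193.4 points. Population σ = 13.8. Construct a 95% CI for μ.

CI = x̄ ± z*(σ/√n) = 193.4 ± 1.96(13.8/√42) = 193.4 ± 4.17 = (189.23, 197.57)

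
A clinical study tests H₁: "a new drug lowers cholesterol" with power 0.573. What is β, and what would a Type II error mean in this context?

β = 1 - power = 1 - 0.573 = 0.427. A Type II error is failing to reject H₀ when H₀ is false (false negative) — here, failing to conclude that a new drug lowers cholesterol when in fact it is true. Consequence: shelving an effective drug — patients miss out on a treatment that would have helped.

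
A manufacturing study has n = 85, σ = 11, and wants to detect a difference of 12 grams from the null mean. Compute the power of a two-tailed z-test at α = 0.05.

SE = σ/√n = 11/√85 = 1.193. Non-centrality λ = d/SE = 12/1.193 = 10.058. Power ≈ Φ(λ - z_{α/2}) = Φ(10.058 - 1.96) = Φ(8.098) = 1.0.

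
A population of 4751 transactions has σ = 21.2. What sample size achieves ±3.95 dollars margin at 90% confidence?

Without FPC: n₀ = (1.645×21.2/3.95)² = 77.949. With FPC: n = n₀N/(n₀+N-1) = 76.7 → n = 77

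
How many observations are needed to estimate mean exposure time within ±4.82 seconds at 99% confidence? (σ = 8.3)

n = (z*σ/E)² = (2.576×8.3/4.82)² = 19.7 → n = 20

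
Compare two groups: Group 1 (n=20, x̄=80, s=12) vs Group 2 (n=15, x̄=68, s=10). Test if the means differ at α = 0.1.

Pooled sp = 11.2. t = 3.138, df = 33. Critical t = ±1.692. Reject H₀.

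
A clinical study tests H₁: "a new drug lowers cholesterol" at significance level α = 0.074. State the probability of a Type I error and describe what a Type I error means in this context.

P(Type I error) = α = 0.074. A Type I error is rejecting H₀ when H₀ is actually true (false positive) — here, concluding that a new drug lowers cholesterol when in fact this is not the case. Consequence: approving an ineffective drug — patients take a useless medication and may skip effective alternatives.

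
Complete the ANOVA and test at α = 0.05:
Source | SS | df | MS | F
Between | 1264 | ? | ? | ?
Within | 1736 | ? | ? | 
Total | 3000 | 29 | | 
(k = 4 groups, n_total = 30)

df_between = 3, df_within = 26. MS_between = 421.33, MS_within = 66.77. F = 6.31, F_crit ≈ 2.975. Reject H₀.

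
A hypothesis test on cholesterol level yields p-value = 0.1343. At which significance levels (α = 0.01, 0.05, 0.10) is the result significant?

p = 0.1343. Not significant at any of the given levels.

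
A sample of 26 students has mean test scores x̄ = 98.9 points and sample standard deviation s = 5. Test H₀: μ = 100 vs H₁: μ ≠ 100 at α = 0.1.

t = (x̄ - μ₀)/(s/√n) = (98.9 - 100)/(5/√26) = -1.122. df = 25, critical t = ±1.708. Fail to reject H₀.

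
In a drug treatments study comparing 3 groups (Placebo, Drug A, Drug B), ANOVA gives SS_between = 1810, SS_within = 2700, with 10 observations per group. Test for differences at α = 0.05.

df_between = 2, df_within = 27. F = MS_between/MS_within = 905.0/100.0 = 9.05. F_crit ≈ 3.354. Reject H₀. At least one mean differs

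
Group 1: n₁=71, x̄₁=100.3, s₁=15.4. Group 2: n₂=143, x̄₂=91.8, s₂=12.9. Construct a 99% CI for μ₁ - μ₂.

Difference = 8.5. SE = √(15.4²/71 + 12.9²/143) = 2.122. CI = (3.03, 13.97)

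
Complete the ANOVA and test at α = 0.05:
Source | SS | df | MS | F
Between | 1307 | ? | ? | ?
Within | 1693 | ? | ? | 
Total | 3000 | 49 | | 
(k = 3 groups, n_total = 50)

df_between = 2, df_within = 47. MS_between = 653.5, MS_within = 36.02. F = 18.142, F_crit ≈ 3.195. Reject H₀.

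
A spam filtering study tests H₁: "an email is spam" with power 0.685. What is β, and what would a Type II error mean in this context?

β = 1 - power = 1 - 0.685 = 0.315. A Type II error is failing to reject H₀ when H₀ is false (false negative) — here, failing to conclude that an email is spam when in fact it is true. Consequence: a spam email lands in the inbox.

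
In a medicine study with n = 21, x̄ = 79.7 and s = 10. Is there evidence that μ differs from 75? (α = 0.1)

t = (x̄ - μ₀)/(s/√n) = (79.7 - 75)/(10/√21) = 2.154. df = 20, critical t = ±1.725. Reject H₀.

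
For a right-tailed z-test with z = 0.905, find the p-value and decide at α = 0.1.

p = P(Z > 0.905) = 1 - Φ(0.905) ≈ 0.1827. Since p ≥ 0.1, fail to reject H₀ (not significant) at α = 0.1.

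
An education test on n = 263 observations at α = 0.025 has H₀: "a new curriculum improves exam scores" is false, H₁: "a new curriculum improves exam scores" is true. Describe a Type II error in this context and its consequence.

Type II error: failing to reject H₀ when it is false — concluding that a new curriculum improves exam scores is not supported when in fact it is. Consequence: keeping the old curriculum when the new one would have helped students.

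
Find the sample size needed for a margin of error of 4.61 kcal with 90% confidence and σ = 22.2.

n = (z*σ/E)² = (1.645×22.2/4.61)² = 62.8 → n = 63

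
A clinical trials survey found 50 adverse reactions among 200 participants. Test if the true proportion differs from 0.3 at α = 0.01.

p̂ = 0.25, p₀ = 0.3. z = (p̂ - p₀)/√(p₀(1-p₀)/n) = -1.543. Critical: ±2.576. Fail to reject H₀.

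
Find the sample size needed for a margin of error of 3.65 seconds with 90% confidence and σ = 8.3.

n = (z*σ/E)² = (1.645×8.3/3.65)² = 14.0 → n = 14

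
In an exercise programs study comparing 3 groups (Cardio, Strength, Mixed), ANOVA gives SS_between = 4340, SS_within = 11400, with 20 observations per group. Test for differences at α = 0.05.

df_between = 2, df_within = 57. F = MS_between/MS_within = 2170.0/200.0 = 10.85. F_crit ≈ 3.159. Reject H₀. At least one mean differs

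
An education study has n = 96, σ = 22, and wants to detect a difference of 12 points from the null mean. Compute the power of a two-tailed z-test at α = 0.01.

SE = σ/√n = 22/√96 = 2.245. Non-centrality λ = d/SE = 12/2.245 = 5.344. Power ≈ Φ(λ - z_{α/2}) = Φ(5.344 - 2.576) = Φ(2.768) = 0.997.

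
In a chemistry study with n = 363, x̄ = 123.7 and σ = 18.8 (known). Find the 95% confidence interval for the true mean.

CI = x̄ ± z*(σ/√n) = 123.7 ± 1.96(18.8/√363) = 123.7 ± 1.93 = (121.77, 125.63)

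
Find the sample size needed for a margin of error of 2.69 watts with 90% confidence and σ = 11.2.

n = (z*σ/E)² = (1.645×11.2/2.69)² = 46.9 → n = 47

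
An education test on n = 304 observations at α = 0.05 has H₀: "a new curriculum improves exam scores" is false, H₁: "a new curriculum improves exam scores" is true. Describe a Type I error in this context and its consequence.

Type I error: rejecting H₀ when it is true — concluding that a new curriculum improves exam scores when in fact it is not. Consequence: adopting a curriculum that gives no real benefit — disruption for nothing.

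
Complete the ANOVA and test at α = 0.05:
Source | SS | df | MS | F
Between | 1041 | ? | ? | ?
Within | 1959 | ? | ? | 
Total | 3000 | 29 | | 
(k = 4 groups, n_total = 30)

df_between = 3, df_within = 26. MS_between = 347.0, MS_within = 75.35. F = 4.605, F_crit ≈ 2.975. Reject H₀.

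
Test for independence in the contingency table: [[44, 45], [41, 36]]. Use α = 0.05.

χ² = 0.24. df = 1, critical = 3.841. Fail to reject H₀. No evidence of dependence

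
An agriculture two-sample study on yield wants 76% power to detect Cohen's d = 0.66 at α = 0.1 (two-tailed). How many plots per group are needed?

z_{α/2} = 1.645, z_β = Φ⁻¹(0.76) = 0.706. For medium effect (d = 0.66): n per group = 2(z_{α/2} + z_β)²/d² = 2(1.645 + 0.706)²/0.66² = 25.4 → 26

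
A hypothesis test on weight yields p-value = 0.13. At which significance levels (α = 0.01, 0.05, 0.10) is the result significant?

p = 0.13. Not significant at any of the given levels.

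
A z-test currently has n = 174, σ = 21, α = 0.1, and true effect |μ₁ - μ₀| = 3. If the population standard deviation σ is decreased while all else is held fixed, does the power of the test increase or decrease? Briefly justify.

Power increases: a smaller σ shrinks the standard error σ/√n, moving the sampling distribution under H₁ further from the critical value.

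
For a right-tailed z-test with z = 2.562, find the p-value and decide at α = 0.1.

p = P(Z > 2.562) = 1 - Φ(2.562) ≈ 0.0052. Since p < 0.1, reject H₀ (significant) at α = 0.1.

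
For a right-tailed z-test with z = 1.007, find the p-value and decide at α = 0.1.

p = P(Z > 1.007) = 1 - Φ(1.007) ≈ 0.157. Since p ≥ 0.1, fail to reject H₀ (not significant) at α = 0.1.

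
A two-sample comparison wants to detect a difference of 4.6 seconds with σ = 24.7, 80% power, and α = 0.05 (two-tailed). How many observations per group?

n per group = 2(z_α/2 + z_β)²σ²/d² = 2×(1.96 + 0.84)²×24.7²/4.6² = 452.1 → n = 453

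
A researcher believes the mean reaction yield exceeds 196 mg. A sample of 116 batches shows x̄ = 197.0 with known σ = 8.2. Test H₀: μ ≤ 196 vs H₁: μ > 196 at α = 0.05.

z = 1.313. Critical value: 1.645. Fail to reject H₀.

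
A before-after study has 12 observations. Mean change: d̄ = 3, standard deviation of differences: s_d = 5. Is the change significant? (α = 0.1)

t = d̄/(s_d/√n) = 3/(5/√12) = 2.078. df = 11, critical t = ±1.796. Reject H₀.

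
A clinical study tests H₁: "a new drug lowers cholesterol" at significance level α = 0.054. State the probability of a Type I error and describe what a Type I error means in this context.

P(Type I error) = α = 0.054. A Type I error is rejecting H₀ when H₀ is actually true (false positive) — here, concluding that a new drug lowers cholesterol when in fact this is not the case. Consequence: approving an ineffective drug — patients take a useless medication and may skip effective alternatives.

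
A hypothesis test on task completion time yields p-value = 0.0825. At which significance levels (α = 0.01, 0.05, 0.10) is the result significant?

p = 0.0825. Significant at: α = 0.1.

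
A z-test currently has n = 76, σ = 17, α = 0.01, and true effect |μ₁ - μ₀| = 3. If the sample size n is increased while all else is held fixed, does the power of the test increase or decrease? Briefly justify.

Power increases: a larger n shrinks the standard error σ/√n, moving the sampling distribution under H₁ further from the critical value.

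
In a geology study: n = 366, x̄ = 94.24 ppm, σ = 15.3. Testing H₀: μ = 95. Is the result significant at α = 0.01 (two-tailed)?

z = (94.24 - 95)/(15.3/√366) = -0.95. Since |z| ≤ 2.576, not significant at α = 0.01.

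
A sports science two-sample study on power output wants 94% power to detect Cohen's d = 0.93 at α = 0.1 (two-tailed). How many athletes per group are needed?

z_{α/2} = 1.645, z_β = Φ⁻¹(0.94) = 1.555. For large effect (d = 0.93): n per group = 2(z_{α/2} + z_β)²/d² = 2(1.645 + 1.555)²/0.93² = 23.7 → 24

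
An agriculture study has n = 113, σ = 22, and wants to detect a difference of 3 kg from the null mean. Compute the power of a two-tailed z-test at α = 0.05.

SE = σ/√n = 22/√113 = 2.07. Non-centrality λ = d/SE = 3/2.07 = 1.45. Power ≈ Φ(λ - z_{α/2}) = Φ(1.45 - 1.96) = Φ(-0.51) = 0.305.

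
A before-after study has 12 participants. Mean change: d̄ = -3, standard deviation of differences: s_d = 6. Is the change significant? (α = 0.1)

t = d̄/(s_d/√n) = -3/(6/√12) = -1.732. df = 11, critical t = ±1.796. Fail to reject H₀.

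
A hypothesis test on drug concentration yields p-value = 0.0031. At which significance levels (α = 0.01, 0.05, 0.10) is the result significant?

p = 0.0031. Significant at: α = 0.01, 0.05, 0.1.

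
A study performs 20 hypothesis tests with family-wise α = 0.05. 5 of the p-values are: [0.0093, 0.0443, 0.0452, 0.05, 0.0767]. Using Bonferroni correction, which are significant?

Bonferroni α = 0.05/20 = 0.0025. None of the given p-values are significant.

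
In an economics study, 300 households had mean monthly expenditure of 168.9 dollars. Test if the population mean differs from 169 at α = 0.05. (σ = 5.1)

z = (x̄ - μ₀)/(σ/√n) = (168.9 - 169)/(5.1/√300) = -0.34. Critical value: ±1.96. Since |-0.34| ≤ 1.96, Fail to reject H₀.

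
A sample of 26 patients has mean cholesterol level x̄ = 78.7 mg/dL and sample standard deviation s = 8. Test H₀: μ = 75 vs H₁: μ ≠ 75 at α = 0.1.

t = (x̄ - μ₀)/(s/√n) = (78.7 - 75)/(8/√26) = 2.358. df = 25, critical t = ±1.708. Reject H₀.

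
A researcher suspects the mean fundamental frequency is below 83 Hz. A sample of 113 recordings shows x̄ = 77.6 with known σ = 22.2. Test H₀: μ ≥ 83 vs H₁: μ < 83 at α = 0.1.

z = -2.586. Critical value: -1.28. Reject H₀.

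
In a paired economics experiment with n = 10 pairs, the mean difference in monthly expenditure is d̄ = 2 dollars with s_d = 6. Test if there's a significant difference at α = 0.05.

t = d̄/(s_d/√n) = 2/(6/√10) = 1.054. df = 9, critical t = ±2.262. Fail to reject H₀.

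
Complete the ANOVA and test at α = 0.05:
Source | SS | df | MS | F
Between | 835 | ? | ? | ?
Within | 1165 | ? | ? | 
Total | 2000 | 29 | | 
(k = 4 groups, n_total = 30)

df_between = 3, df_within = 26. MS_between = 278.33, MS_within = 44.81. F = 6.212, F_crit ≈ 2.975. Reject H₀.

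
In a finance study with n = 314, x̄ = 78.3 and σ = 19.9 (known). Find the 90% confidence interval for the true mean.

CI = x̄ ± z*(σ/√n) = 78.3 ± 1.645(19.9/√314) = 78.3 ± 1.85 = (76.45, 80.15)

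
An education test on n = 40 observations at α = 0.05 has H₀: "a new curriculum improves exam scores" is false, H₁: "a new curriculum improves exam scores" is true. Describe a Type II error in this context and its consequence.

Type II error: failing to reject H₀ when it is false — concluding that a new curriculum improves exam scores is not supported when in fact it is. Consequence: keeping the old curriculum when the new one would have helped students.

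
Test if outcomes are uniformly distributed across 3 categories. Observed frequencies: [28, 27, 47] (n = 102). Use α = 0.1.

Expected = 34 each. χ² = Σ(O-E)²/E = 7.471. df = 2, critical value = 4.605. Reject H₀.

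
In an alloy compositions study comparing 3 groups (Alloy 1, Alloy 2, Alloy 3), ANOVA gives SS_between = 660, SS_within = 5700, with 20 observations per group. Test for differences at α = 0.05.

df_between = 2, df_within = 57. F = MS_between/MS_within = 330.0/100.0 = 3.3. F_crit ≈ 3.159. Reject H₀. At least one mean differs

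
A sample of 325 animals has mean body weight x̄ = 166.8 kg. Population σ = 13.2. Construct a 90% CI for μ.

CI = x̄ ± z*(σ/√n) = 166.8 ± 1.645(13.2/√325) = 166.8 ± 1.2 = (165.6, 168.0)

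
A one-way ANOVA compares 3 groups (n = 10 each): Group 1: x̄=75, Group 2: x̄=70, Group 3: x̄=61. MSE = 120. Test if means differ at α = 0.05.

Grand mean = 68.67. SS_between = 1006.67, MS_between = 503.33. F = 4.194, F_crit ≈ 3.354. Reject H₀.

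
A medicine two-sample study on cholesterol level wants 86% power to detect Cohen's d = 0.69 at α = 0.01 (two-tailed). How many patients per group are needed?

z_{α/2} = 2.576, z_β = Φ⁻¹(0.86) = 1.08. For medium effect (d = 0.69): n per group = 2(z_{α/2} + z_β)²/d² = 2(2.576 + 1.08)²/0.69² = 56.1 → 57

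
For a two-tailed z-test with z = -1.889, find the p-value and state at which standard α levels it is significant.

p = 2·P(Z > |-1.889|) = 2·(1 - Φ(1.889)) ≈ 0.0589. Significant at α = 0.1.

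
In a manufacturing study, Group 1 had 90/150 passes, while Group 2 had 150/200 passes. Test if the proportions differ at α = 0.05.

p̂₁ = 0.6, p̂₂ = 0.75, pooled p̂ = 0.686. z = -2.991. Critical: ±1.96. Reject H₀.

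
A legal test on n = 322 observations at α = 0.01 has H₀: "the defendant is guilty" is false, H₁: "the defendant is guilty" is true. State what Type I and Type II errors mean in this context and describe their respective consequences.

Type I (false positive): concluding that the defendant is guilty when it is not — convicting an innocent person. Type II (false negative): failing to conclude that the defendant is guilty when it is — acquitting a guilty person. Which is costlier depends on domain priorities and is a judgement call rather than a statistical fact.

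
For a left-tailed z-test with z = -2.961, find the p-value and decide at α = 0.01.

p = P(Z < -2.961) = Φ(-2.961) ≈ 0.0015. Since p < 0.01, reject H₀ (significant) at α = 0.01.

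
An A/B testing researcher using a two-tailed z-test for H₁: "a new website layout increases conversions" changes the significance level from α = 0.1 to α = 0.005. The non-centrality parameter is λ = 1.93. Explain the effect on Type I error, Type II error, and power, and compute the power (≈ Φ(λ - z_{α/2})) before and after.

Decreasing α from 0.1 to 0.005:
• Type I error rate decreases (α is the Type I rate by definition).
• Critical value moves from z_{α/2} = 1.645 to 2.807, so power = Φ(λ - z_{α/2}) goes from Φ(1.93 - 1.645) = 0.612 to Φ(1.93 - 2.807) = 0.19.
• Type II error rate β = 1 - power therefore increases (0.388 → 0.81).
Appropriate when false positives are costly — here, rolling out a layout that doesn't actually help — wasted engineering effort.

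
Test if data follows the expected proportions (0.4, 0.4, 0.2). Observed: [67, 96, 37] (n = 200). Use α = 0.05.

Expected: [80.0, 80.0, 40.0]. χ² = 5.537. df = 2, critical = 5.991. Fail to reject H₀.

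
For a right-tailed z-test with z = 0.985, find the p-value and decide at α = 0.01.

p = P(Z > 0.985) = 1 - Φ(0.985) ≈ 0.1623. Since p ≥ 0.01, fail to reject H₀ (not significant) at α = 0.01.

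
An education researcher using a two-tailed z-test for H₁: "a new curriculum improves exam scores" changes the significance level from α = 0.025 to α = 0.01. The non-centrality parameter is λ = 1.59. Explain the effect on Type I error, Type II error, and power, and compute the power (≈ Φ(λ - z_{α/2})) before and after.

Decreasing α from 0.025 to 0.01:
• Type I error rate decreases (α is the Type I rate by definition).
• Critical value moves from z_{α/2} = 2.241 to 2.576, so power = Φ(λ - z_{α/2}) goes from Φ(1.59 - 2.241) = 0.258 to Φ(1.59 - 2.576) = 0.162.
• Type II error rate β = 1 - power therefore increases (0.742 → 0.838).
Appropriate when false positives are costly — here, adopting a curriculum that gives no real benefit — disruption for nothing.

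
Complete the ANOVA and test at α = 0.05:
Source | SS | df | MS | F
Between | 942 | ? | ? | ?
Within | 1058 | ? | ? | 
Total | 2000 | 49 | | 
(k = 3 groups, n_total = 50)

df_between = 2, df_within = 47. MS_between = 471.0, MS_within = 22.51. F = 20.923, F_crit ≈ 3.195. Reject H₀.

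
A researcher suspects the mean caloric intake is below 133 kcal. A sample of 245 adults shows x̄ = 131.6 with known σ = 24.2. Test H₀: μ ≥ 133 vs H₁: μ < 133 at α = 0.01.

z = -0.906. Critical value: -2.33. Fail to reject H₀.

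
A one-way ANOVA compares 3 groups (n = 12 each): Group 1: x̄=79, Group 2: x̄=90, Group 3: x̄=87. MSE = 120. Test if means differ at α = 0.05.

Grand mean = 85.33. SS_between = 776.0, MS_between = 388.0. F = 3.233, F_crit ≈ 3.285. Fail to reject H₀.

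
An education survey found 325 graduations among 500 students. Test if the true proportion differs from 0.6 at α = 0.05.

p̂ = 0.65, p₀ = 0.6. z = (p̂ - p₀)/√(p₀(1-p₀)/n) = 2.282. Critical: ±1.96. Reject H₀.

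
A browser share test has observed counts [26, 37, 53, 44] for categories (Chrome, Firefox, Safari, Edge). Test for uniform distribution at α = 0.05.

Expected = 40 each. χ² = Σ(O-E)²/E = 9.75. df = 3, critical value = 7.815. Reject H₀.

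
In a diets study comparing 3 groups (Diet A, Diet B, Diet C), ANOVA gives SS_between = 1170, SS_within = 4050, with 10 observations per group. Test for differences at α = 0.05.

df_between = 2, df_within = 27. F = MS_between/MS_within = 585.0/150.0 = 3.9. F_crit ≈ 3.354. Reject H₀. At least one mean differs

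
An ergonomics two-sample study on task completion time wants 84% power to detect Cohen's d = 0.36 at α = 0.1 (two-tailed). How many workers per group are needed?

z_{α/2} = 1.645, z_β = Φ⁻¹(0.84) = 0.994. For small effect (d = 0.36): n per group = 2(z_{α/2} + z_β)²/d² = 2(1.645 + 0.994)²/0.36² = 107.5 → 108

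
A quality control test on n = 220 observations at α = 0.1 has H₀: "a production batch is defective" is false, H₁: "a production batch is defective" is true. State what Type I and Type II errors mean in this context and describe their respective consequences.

Type I (false positive): concluding that a production batch is defective when it is not — scrapping a good batch — wasted material and cost for no reason. Type II (false negative): failing to conclude that a production batch is defective when it is — shipping a defective batch — faulty products reach customers. Which is costlier depends on domain priorities and is a judgement call rather than a statistical fact.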